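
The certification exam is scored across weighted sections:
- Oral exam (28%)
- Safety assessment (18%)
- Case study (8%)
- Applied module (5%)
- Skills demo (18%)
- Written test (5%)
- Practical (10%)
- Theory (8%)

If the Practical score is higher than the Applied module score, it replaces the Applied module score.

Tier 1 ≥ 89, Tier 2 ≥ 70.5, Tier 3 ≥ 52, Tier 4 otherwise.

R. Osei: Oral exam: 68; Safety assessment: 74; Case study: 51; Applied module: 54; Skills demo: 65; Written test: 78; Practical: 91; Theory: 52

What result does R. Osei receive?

Tier 3

Practical (91) > Applied module (54), so Applied module counts as 91.
Weighted total:
  Oral exam 68 × 0.28 = 19.04
  Safety assessment 74 × 0.18 = 13.32
  Case study 51 × 0.08 = 4.08
  Applied module 91 × 0.05 = 4.55
  Skills demo 65 × 0.18 = 11.7
  Written test 78 × 0.05 = 3.9
  Practical 91 × 0.1 = 9.1
  Theory 52 × 0.08 = 4.16
Sum = 69.85
69.85 is ≥ 52 and < 70.5 → Tier 3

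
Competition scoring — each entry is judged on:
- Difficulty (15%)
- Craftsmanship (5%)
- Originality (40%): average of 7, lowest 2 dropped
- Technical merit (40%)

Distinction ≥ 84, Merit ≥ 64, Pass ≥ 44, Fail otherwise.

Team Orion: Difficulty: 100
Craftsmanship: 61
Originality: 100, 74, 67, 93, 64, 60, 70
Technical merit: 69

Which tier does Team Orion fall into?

Originality: drop 60, 64 → average of remaining 5 = 404/5 = 80.8
Weighted total:
  Difficulty 100 × 0.15 = 15
  Craftsmanship 61 × 0.05 = 3.05
  Originality 80.8 × 0.4 = 32.32
  Technical merit 69 × 0.4 = 27.6
Sum = 77.97
77.97 is ≥ 64 and < 84 → Merit

Merit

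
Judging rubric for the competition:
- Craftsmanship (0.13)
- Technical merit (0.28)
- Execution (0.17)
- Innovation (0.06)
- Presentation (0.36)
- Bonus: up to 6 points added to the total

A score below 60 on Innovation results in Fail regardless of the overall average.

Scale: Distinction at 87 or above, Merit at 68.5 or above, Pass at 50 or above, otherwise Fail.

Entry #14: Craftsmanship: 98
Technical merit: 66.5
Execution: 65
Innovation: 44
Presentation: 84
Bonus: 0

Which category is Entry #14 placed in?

Innovation score 44 < 60: minimum not met.
Weighted total:
  Craftsmanship 98 × 0.13 = 12.74
  Technical merit 66.5 × 0.28 = 18.62
  Execution 65 × 0.17 = 11.05
  Innovation 44 × 0.06 = 2.64
  Presentation 84 × 0.36 = 30.24
Sum = 75.29
Bonus: 75.29 + 0 = 75.29
Because the Innovation minimum was not met, the result is Fail.

Fail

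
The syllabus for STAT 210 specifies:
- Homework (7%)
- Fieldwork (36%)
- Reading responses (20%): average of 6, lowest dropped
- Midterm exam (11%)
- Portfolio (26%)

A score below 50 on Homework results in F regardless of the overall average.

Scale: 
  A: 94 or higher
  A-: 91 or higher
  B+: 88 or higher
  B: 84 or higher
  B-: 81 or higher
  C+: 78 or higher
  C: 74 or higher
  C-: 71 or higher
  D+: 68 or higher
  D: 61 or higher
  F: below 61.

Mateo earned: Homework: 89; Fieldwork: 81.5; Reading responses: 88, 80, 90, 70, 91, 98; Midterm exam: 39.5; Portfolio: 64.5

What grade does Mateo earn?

C

Reading responses: drop 70 → average of remaining 5 = 447/5 = 89.4
Homework score 89 ≥ 50: minimum met.
Weighted total:
  Homework 89 × 0.07 = 6.23
  Fieldwork 81.5 × 0.36 = 29.34
  Reading responses 89.4 × 0.2 = 17.88
  Midterm exam 39.5 × 0.11 = 4.345
  Portfolio 64.5 × 0.26 = 16.77
Sum = 74.565
74.565 is ≥ 74 and < 78 → C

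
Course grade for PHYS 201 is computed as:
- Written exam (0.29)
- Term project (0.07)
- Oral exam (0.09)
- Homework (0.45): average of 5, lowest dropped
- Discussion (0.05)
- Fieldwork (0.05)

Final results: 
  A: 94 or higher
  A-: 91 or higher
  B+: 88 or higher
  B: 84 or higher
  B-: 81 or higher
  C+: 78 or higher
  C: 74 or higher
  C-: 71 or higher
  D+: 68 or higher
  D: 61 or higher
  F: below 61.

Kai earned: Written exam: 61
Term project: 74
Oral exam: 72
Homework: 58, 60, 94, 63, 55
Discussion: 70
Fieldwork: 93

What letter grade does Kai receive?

Homework: drop 55 → average of remaining 4 = 275/4 = 68.75
Weighted total:
  Written exam 61 × 0.29 = 17.69
  Term project 74 × 0.07 = 5.18
  Oral exam 72 × 0.09 = 6.48
  Homework 68.75 × 0.45 = 30.9375
  Discussion 70 × 0.05 = 3.5
  Fieldwork 93 × 0.05 = 4.65
Sum = 68.4375
68.4375 is ≥ 68 and < 71 → D+

D+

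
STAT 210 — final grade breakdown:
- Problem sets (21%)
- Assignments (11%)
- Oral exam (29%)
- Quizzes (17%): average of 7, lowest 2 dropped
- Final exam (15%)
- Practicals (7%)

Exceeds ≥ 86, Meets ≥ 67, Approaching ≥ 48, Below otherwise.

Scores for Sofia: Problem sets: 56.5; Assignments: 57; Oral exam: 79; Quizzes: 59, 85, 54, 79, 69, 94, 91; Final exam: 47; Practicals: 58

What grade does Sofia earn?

Approaching

Quizzes: drop 54, 59 → average of remaining 5 = 418/5 = 83.6
Weighted total:
  Problem sets 56.5 × 0.21 = 11.865
  Assignments 57 × 0.11 = 6.27
  Oral exam 79 × 0.29 = 22.91
  Quizzes 83.6 × 0.17 = 14.212
  Final exam 47 × 0.15 = 7.05
  Practicals 58 × 0.07 = 4.06
Sum = 66.367
66.367 is ≥ 48 and < 67 → Approaching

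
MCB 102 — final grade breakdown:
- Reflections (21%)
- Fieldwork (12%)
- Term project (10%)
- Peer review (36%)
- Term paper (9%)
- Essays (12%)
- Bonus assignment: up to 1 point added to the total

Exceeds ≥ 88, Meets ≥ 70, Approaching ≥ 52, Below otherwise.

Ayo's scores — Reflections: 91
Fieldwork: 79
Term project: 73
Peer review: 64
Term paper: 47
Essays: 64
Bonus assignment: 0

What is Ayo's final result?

Meets

Weighted total:
  Reflections 91 × 0.21 = 19.11
  Fieldwork 79 × 0.12 = 9.48
  Term project 73 × 0.1 = 7.3
  Peer review 64 × 0.36 = 23.04
  Term paper 47 × 0.09 = 4.23
  Essays 64 × 0.12 = 7.68
Sum = 70.84
Bonus assignment: 70.84 + 0 = 70.84
70.84 is ≥ 70 and < 88 → Meets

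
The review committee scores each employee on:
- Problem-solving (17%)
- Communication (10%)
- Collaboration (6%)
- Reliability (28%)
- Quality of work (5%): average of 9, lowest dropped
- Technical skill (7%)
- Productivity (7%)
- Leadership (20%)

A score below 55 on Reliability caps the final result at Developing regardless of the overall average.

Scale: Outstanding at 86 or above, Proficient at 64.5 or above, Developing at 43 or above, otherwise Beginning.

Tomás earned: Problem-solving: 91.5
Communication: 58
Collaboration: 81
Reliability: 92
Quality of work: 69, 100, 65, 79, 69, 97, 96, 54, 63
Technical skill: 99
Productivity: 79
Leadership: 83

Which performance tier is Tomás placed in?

Quality of work: drop 54 → average of remaining 8 = 638/8 = 79.75
Reliability score 92 ≥ 55: minimum met.
Weighted total:
  Problem-solving 91.5 × 0.17 = 15.555
  Communication 58 × 0.1 = 5.8
  Collaboration 81 × 0.06 = 4.86
  Reliability 92 × 0.28 = 25.76
  Quality of work 79.75 × 0.05 = 3.9875
  Technical skill 99 × 0.07 = 6.93
  Productivity 79 × 0.07 = 5.53
  Leadership 83 × 0.2 = 16.6
Sum = 85.0225
85.0225 is ≥ 64.5 and < 86 → Proficient

Proficient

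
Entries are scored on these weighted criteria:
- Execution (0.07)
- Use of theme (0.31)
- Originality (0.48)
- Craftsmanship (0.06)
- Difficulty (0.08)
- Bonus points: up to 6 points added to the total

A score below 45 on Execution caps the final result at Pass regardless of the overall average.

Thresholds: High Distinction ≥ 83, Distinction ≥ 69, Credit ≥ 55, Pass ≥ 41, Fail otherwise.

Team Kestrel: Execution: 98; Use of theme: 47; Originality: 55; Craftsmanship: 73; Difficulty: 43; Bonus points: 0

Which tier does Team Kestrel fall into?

Execution score 98 ≥ 45: minimum met.
Weighted total:
  Execution 98 × 0.07 = 6.86
  Use of theme 47 × 0.31 = 14.57
  Originality 55 × 0.48 = 26.4
  Craftsmanship 73 × 0.06 = 4.38
  Difficulty 43 × 0.08 = 3.44
Sum = 55.65
Bonus points: 55.65 + 0 = 55.65
55.65 is ≥ 55 and < 69 → Credit

Credit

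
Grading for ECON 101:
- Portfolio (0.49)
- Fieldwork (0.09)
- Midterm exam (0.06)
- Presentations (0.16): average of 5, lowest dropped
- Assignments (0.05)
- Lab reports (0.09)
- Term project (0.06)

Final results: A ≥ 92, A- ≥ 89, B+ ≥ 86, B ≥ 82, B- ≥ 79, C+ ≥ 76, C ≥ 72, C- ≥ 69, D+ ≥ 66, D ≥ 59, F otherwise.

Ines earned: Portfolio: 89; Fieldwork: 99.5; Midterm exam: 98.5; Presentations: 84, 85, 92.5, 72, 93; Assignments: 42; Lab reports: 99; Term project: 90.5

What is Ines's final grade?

A-

Presentations: drop 72 → average of remaining 4 = 354.5/4 = 88.625
Weighted total:
  Portfolio 89 × 0.49 = 43.61
  Fieldwork 99.5 × 0.09 = 8.955
  Midterm exam 98.5 × 0.06 = 5.91
  Presentations 88.625 × 0.16 = 14.18
  Assignments 42 × 0.05 = 2.1
  Lab reports 99 × 0.09 = 8.91
  Term project 90.5 × 0.06 = 5.43
Sum = 89.095
89.095 is ≥ 89 and < 92 → A-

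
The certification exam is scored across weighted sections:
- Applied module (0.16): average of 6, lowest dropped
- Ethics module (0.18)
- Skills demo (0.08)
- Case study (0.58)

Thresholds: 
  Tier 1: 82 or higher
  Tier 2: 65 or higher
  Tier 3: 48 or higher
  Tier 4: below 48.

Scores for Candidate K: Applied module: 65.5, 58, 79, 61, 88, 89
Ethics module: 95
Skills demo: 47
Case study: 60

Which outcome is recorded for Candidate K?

Applied module: drop 58 → average of remaining 5 = 382.5/5 = 76.5
Weighted total:
  Applied module 76.5 × 0.16 = 12.24
  Ethics module 95 × 0.18 = 17.1
  Skills demo 47 × 0.08 = 3.76
  Case study 60 × 0.58 = 34.8
Sum = 67.9
67.9 is ≥ 65 and < 82 → Tier 2

Tier 2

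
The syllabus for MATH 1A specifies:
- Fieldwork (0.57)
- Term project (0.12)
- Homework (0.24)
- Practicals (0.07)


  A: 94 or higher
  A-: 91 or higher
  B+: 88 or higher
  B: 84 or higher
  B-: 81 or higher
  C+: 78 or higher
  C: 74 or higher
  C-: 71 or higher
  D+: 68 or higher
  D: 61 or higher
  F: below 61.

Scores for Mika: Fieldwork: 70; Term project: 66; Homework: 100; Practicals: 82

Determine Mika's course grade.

Weighted total:
  Fieldwork 70 × 0.57 = 39.9
  Term project 66 × 0.12 = 7.92
  Homework 100 × 0.24 = 24
  Practicals 82 × 0.07 = 5.74
Sum = 77.56
77.56 is ≥ 74 and < 78 → C

C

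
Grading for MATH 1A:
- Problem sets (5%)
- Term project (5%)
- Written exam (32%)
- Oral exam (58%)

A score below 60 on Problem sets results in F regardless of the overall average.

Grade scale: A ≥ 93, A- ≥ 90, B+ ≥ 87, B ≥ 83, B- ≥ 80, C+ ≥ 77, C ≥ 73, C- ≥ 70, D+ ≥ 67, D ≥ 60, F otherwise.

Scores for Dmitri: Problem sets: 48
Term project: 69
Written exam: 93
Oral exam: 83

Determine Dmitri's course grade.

F

Problem sets score 48 < 60: minimum not met.
Weighted total:
  Problem sets 48 × 0.05 = 2.4
  Term project 69 × 0.05 = 3.45
  Written exam 93 × 0.32 = 29.76
  Oral exam 83 × 0.58 = 48.14
Sum = 83.75
Because the Problem sets minimum was not met, the result is F.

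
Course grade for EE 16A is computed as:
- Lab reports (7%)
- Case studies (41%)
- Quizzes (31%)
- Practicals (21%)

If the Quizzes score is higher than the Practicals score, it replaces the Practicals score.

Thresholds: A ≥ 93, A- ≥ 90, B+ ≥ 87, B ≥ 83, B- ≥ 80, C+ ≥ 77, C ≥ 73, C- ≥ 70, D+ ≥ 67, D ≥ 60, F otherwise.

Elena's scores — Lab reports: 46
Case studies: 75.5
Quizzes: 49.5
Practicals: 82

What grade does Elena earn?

D

Quizzes (49.5) ≤ Practicals (82), so Practicals stays at 82.
Weighted total:
  Lab reports 46 × 0.07 = 3.22
  Case studies 75.5 × 0.41 = 30.955
  Quizzes 49.5 × 0.31 = 15.345
  Practicals 82 × 0.21 = 17.22
Sum = 66.74
66.74 is ≥ 60 and < 67 → D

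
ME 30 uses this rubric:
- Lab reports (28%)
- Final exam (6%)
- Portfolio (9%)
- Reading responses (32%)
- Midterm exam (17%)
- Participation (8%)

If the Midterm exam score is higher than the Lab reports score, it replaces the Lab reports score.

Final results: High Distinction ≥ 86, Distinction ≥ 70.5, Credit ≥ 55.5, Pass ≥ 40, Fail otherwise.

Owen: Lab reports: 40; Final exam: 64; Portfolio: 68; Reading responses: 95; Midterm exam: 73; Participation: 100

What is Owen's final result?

Distinction

Midterm exam (73) > Lab reports (40), so Lab reports counts as 73.
Weighted total:
  Lab reports 73 × 0.28 = 20.44
  Final exam 64 × 0.06 = 3.84
  Portfolio 68 × 0.09 = 6.12
  Reading responses 95 × 0.32 = 30.4
  Midterm exam 73 × 0.17 = 12.41
  Participation 100 × 0.08 = 8
Sum = 81.21
81.21 is ≥ 70.5 and < 86 → Distinction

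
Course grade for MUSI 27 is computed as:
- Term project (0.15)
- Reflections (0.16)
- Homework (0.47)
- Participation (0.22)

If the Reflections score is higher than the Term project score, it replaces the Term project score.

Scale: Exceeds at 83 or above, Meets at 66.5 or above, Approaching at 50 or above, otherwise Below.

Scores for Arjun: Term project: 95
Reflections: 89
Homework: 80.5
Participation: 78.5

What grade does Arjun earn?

Reflections (89) ≤ Term project (95), so Term project stays at 95.
Weighted total:
  Term project 95 × 0.15 = 14.25
  Reflections 89 × 0.16 = 14.24
  Homework 80.5 × 0.47 = 37.835
  Participation 78.5 × 0.22 = 17.27
Sum = 83.595
83.595 ≥ 83 → Exceeds

Exceeds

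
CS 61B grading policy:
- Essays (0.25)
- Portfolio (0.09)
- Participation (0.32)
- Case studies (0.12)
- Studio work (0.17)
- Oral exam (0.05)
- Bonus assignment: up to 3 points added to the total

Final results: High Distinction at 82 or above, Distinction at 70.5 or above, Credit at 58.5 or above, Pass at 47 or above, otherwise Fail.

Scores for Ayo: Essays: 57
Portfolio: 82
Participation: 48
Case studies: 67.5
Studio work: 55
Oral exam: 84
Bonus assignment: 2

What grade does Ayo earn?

Weighted total:
  Essays 57 × 0.25 = 14.25
  Portfolio 82 × 0.09 = 7.38
  Participation 48 × 0.32 = 15.36
  Case studies 67.5 × 0.12 = 8.1
  Studio work 55 × 0.17 = 9.35
  Oral exam 84 × 0.05 = 4.2
Sum = 58.64
Bonus assignment: 58.64 + 2 = 60.64
60.64 is ≥ 58.5 and < 70.5 → Credit

Credit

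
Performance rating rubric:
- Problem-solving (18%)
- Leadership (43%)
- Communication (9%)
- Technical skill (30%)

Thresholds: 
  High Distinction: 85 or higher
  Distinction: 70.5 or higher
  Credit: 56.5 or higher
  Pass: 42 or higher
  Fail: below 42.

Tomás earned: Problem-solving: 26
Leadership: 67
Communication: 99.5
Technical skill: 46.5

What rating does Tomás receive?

Weighted total:
  Problem-solving 26 × 0.18 = 4.68
  Leadership 67 × 0.43 = 28.81
  Communication 99.5 × 0.09 = 8.955
  Technical skill 46.5 × 0.3 = 13.95
Sum = 56.395
56.395 is ≥ 42 and < 56.5 → Pass

Pass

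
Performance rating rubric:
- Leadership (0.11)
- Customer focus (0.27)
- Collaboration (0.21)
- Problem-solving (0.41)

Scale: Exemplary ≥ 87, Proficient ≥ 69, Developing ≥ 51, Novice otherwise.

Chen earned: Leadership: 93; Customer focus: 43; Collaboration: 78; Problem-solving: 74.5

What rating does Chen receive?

Weighted total:
  Leadership 93 × 0.11 = 10.23
  Customer focus 43 × 0.27 = 11.61
  Collaboration 78 × 0.21 = 16.38
  Problem-solving 74.5 × 0.41 = 30.545
Sum = 68.765
68.765 is ≥ 51 and < 69 → Developing

Developing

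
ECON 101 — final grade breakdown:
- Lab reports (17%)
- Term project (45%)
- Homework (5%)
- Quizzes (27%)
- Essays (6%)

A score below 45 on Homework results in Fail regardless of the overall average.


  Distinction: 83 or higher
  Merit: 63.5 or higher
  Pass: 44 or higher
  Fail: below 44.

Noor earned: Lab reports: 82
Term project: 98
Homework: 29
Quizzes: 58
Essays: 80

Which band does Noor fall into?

Fail

Homework score 29 < 45: minimum not met.
Weighted total:
  Lab reports 82 × 0.17 = 13.94
  Term project 98 × 0.45 = 44.1
  Homework 29 × 0.05 = 1.45
  Quizzes 58 × 0.27 = 15.66
  Essays 80 × 0.06 = 4.8
Sum = 79.95
Because the Homework minimum was not met, the result is Fail.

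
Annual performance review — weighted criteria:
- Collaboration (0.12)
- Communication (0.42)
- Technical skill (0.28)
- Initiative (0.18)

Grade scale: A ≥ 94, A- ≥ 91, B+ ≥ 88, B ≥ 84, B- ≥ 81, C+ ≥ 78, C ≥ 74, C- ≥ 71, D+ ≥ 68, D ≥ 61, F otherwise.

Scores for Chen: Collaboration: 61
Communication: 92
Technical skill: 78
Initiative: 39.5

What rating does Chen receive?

C

Weighted total:
  Collaboration 61 × 0.12 = 7.32
  Communication 92 × 0.42 = 38.64
  Technical skill 78 × 0.28 = 21.84
  Initiative 39.5 × 0.18 = 7.11
Sum = 74.91
74.91 is ≥ 74 and < 78 → C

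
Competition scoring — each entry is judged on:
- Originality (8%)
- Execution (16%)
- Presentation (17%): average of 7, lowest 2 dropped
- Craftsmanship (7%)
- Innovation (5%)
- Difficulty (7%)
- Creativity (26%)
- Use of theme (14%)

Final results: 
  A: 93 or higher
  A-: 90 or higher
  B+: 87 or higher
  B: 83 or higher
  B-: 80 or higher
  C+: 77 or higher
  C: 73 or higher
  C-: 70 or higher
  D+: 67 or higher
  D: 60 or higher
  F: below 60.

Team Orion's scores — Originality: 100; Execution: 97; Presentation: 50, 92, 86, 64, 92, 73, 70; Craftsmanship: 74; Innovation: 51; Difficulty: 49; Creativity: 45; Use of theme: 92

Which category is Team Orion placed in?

Presentation: drop 50, 64 → average of remaining 5 = 413/5 = 82.6
Weighted total:
  Originality 100 × 0.08 = 8
  Execution 97 × 0.16 = 15.52
  Presentation 82.6 × 0.17 = 14.042
  Craftsmanship 74 × 0.07 = 5.18
  Innovation 51 × 0.05 = 2.55
  Difficulty 49 × 0.07 = 3.43
  Creativity 45 × 0.26 = 11.7
  Use of theme 92 × 0.14 = 12.88
Sum = 73.302
73.302 is ≥ 73 and < 77 → C

C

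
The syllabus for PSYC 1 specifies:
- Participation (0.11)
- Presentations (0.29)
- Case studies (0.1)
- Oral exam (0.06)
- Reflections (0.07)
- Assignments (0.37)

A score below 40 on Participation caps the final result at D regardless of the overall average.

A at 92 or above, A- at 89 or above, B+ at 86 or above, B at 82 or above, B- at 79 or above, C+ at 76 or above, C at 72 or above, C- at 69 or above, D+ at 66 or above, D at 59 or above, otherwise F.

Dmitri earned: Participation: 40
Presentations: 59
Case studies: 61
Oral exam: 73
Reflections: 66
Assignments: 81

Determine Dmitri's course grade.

D+

Participation score 40 ≥ 40: minimum met.
Weighted total:
  Participation 40 × 0.11 = 4.4
  Presentations 59 × 0.29 = 17.11
  Case studies 61 × 0.1 = 6.1
  Oral exam 73 × 0.06 = 4.38
  Reflections 66 × 0.07 = 4.62
  Assignments 81 × 0.37 = 29.97
Sum = 66.58
66.58 is ≥ 66 and < 69 → D+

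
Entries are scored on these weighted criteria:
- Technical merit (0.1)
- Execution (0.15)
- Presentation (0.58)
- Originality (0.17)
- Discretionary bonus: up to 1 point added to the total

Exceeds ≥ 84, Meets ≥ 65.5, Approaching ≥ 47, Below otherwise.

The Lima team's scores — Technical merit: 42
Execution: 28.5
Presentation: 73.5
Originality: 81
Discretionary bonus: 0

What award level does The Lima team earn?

Weighted total:
  Technical merit 42 × 0.1 = 4.2
  Execution 28.5 × 0.15 = 4.275
  Presentation 73.5 × 0.58 = 42.63
  Originality 81 × 0.17 = 13.77
Sum = 64.875
Discretionary bonus: 64.875 + 0 = 64.875
64.875 is ≥ 47 and < 65.5 → Approaching

Approaching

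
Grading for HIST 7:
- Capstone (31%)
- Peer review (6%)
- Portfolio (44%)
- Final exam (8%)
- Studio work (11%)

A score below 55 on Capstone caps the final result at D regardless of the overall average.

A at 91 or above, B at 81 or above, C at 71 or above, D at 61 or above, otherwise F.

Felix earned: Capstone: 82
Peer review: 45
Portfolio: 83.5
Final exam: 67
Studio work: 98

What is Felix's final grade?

B

Capstone score 82 ≥ 55: minimum met.
Weighted total:
  Capstone 82 × 0.31 = 25.42
  Peer review 45 × 0.06 = 2.7
  Portfolio 83.5 × 0.44 = 36.74
  Final exam 67 × 0.08 = 5.36
  Studio work 98 × 0.11 = 10.78
Sum = 81
81 is ≥ 81 and < 91 → B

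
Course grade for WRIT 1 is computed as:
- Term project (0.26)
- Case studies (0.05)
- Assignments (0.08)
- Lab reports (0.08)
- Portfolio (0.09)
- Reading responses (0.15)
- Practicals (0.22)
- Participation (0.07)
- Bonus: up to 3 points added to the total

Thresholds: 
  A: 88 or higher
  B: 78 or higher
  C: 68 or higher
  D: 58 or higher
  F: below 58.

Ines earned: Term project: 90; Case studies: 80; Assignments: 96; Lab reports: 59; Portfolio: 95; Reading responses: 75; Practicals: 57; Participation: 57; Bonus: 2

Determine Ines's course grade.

B

Weighted total:
  Term project 90 × 0.26 = 23.4
  Case studies 80 × 0.05 = 4
  Assignments 96 × 0.08 = 7.68
  Lab reports 59 × 0.08 = 4.72
  Portfolio 95 × 0.09 = 8.55
  Reading responses 75 × 0.15 = 11.25
  Practicals 57 × 0.22 = 12.54
  Participation 57 × 0.07 = 3.99
Sum = 76.13
Bonus: 76.13 + 2 = 78.13
78.13 is ≥ 78 and < 88 → B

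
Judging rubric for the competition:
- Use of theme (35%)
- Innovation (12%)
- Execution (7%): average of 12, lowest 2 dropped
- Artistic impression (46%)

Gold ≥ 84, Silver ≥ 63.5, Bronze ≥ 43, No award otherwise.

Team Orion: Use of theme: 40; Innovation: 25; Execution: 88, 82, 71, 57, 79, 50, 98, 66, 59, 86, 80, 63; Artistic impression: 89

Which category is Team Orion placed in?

Bronze

Execution: drop 50, 57 → average of remaining 10 = 772/10 = 77.2
Weighted total:
  Use of theme 40 × 0.35 = 14
  Innovation 25 × 0.12 = 3
  Execution 77.2 × 0.07 = 5.404
  Artistic impression 89 × 0.46 = 40.94
Sum = 63.344
63.344 is ≥ 43 and < 63.5 → Bronze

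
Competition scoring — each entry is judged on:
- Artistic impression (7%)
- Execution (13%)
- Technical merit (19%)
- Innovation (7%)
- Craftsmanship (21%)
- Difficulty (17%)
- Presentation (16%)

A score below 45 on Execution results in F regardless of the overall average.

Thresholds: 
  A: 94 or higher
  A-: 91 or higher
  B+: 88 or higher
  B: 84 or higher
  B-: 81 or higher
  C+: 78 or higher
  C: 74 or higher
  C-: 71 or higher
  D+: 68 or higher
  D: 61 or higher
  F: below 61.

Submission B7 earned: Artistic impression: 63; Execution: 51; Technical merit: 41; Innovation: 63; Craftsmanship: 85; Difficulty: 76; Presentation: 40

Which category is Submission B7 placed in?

F

Execution score 51 ≥ 45: minimum met.
Weighted total:
  Artistic impression 63 × 0.07 = 4.41
  Execution 51 × 0.13 = 6.63
  Technical merit 41 × 0.19 = 7.79
  Innovation 63 × 0.07 = 4.41
  Craftsmanship 85 × 0.21 = 17.85
  Difficulty 76 × 0.17 = 12.92
  Presentation 40 × 0.16 = 6.4
Sum = 60.41
60.41 < 61 → F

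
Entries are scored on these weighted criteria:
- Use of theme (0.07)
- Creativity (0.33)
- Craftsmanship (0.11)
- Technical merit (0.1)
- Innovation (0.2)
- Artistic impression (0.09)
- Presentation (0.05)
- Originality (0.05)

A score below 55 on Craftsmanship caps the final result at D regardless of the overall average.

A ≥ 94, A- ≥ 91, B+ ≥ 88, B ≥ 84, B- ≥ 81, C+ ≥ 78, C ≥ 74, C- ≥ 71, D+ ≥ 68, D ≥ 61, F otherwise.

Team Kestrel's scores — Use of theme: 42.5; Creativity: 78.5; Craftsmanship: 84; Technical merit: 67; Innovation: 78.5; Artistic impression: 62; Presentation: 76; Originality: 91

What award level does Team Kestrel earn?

Craftsmanship score 84 ≥ 55: minimum met.
Weighted total:
  Use of theme 42.5 × 0.07 = 2.975
  Creativity 78.5 × 0.33 = 25.905
  Craftsmanship 84 × 0.11 = 9.24
  Technical merit 67 × 0.1 = 6.7
  Innovation 78.5 × 0.2 = 15.7
  Artistic impression 62 × 0.09 = 5.58
  Presentation 76 × 0.05 = 3.8
  Originality 91 × 0.05 = 4.55
Sum = 74.45
74.45 is ≥ 74 and < 78 → C

C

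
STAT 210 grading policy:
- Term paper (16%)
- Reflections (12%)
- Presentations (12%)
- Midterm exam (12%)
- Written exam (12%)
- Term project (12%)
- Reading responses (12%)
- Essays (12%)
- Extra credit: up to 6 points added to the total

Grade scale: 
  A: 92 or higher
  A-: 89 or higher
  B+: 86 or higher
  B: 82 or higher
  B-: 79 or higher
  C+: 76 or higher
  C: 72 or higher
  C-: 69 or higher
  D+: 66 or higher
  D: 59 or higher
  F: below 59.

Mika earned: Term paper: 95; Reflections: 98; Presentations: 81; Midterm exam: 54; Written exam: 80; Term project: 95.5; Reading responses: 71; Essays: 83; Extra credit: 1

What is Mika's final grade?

B

Weighted total:
  Term paper 95 × 0.16 = 15.2
  Reflections 98 × 0.12 = 11.76
  Presentations 81 × 0.12 = 9.72
  Midterm exam 54 × 0.12 = 6.48
  Written exam 80 × 0.12 = 9.6
  Term project 95.5 × 0.12 = 11.46
  Reading responses 71 × 0.12 = 8.52
  Essays 83 × 0.12 = 9.96
Sum = 82.7
Extra credit: 82.7 + 1 = 83.7
83.7 is ≥ 82 and < 86 → B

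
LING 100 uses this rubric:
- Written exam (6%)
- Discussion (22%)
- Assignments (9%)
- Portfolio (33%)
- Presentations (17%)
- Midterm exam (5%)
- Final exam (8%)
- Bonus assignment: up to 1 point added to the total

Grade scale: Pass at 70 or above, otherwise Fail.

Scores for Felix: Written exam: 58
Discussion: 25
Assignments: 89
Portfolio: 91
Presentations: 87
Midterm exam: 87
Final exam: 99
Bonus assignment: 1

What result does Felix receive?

Pass

Weighted total:
  Written exam 58 × 0.06 = 3.48
  Discussion 25 × 0.22 = 5.5
  Assignments 89 × 0.09 = 8.01
  Portfolio 91 × 0.33 = 30.03
  Presentations 87 × 0.17 = 14.79
  Midterm exam 87 × 0.05 = 4.35
  Final exam 99 × 0.08 = 7.92
Sum = 74.08
Bonus assignment: 74.08 + 1 = 75.08
75.08 ≥ 70 → Pass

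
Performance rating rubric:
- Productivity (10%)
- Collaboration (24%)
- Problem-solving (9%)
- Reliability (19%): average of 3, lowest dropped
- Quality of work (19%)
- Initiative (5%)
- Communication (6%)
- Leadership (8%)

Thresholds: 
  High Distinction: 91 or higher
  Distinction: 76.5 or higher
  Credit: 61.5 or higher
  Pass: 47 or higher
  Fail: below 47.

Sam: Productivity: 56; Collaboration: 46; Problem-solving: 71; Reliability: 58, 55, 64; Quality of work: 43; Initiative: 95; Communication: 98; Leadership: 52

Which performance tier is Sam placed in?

Reliability: drop 55 → average of remaining 2 = 122/2 = 61
Weighted total:
  Productivity 56 × 0.1 = 5.6
  Collaboration 46 × 0.24 = 11.04
  Problem-solving 71 × 0.09 = 6.39
  Reliability 61 × 0.19 = 11.59
  Quality of work 43 × 0.19 = 8.17
  Initiative 95 × 0.05 = 4.75
  Communication 98 × 0.06 = 5.88
  Leadership 52 × 0.08 = 4.16
Sum = 57.58
57.58 is ≥ 47 and < 61.5 → Pass

Pass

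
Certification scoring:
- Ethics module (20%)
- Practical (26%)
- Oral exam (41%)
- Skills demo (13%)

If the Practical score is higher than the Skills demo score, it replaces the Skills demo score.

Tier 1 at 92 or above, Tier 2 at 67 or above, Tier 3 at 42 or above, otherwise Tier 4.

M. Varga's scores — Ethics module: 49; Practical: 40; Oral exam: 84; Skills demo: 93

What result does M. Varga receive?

Tier 3

Practical (40) ≤ Skills demo (93), so Skills demo stays at 93.
Weighted total:
  Ethics module 49 × 0.2 = 9.8
  Practical 40 × 0.26 = 10.4
  Oral exam 84 × 0.41 = 34.44
  Skills demo 93 × 0.13 = 12.09
Sum = 66.73
66.73 is ≥ 42 and < 67 → Tier 3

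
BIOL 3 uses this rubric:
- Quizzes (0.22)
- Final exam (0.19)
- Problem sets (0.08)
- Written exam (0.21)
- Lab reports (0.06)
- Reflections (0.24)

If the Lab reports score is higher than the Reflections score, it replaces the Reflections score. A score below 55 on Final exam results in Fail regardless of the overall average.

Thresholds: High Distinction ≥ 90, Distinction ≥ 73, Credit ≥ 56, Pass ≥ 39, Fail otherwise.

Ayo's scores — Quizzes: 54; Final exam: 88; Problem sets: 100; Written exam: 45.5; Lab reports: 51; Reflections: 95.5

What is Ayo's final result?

Lab reports (51) ≤ Reflections (95.5), so Reflections stays at 95.5.
Final exam score 88 ≥ 55: minimum met.
Weighted total:
  Quizzes 54 × 0.22 = 11.88
  Final exam 88 × 0.19 = 16.72
  Problem sets 100 × 0.08 = 8
  Written exam 45.5 × 0.21 = 9.555
  Lab reports 51 × 0.06 = 3.06
  Reflections 95.5 × 0.24 = 22.92
Sum = 72.135
72.135 is ≥ 56 and < 73 → Credit

Credit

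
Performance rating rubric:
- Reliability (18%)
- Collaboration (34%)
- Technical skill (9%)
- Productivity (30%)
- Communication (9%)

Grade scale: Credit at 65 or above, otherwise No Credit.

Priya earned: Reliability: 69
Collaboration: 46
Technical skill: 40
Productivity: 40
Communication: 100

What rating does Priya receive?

Weighted total:
  Reliability 69 × 0.18 = 12.42
  Collaboration 46 × 0.34 = 15.64
  Technical skill 40 × 0.09 = 3.6
  Productivity 40 × 0.3 = 12
  Communication 100 × 0.09 = 9
Sum = 52.66
52.66 < 65 → No Credit

No Credit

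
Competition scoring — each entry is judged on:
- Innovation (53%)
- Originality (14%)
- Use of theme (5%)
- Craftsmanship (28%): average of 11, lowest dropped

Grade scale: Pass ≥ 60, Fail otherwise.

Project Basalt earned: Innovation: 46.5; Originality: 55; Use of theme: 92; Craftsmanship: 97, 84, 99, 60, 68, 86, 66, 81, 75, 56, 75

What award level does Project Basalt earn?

Craftsmanship: drop 56 → average of remaining 10 = 791/10 = 79.1
Weighted total:
  Innovation 46.5 × 0.53 = 24.645
  Originality 55 × 0.14 = 7.7
  Use of theme 92 × 0.05 = 4.6
  Craftsmanship 79.1 × 0.28 = 22.148
Sum = 59.093
59.093 < 60 → Fail

Fail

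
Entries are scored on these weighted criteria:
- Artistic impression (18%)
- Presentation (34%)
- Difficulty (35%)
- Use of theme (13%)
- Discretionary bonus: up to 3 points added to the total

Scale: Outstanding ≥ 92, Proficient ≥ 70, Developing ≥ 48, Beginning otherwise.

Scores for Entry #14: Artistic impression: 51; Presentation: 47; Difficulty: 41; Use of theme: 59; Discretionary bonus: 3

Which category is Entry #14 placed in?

Weighted total:
  Artistic impression 51 × 0.18 = 9.18
  Presentation 47 × 0.34 = 15.98
  Difficulty 41 × 0.35 = 14.35
  Use of theme 59 × 0.13 = 7.67
Sum = 47.18
Discretionary bonus: 47.18 + 3 = 50.18
50.18 is ≥ 48 and < 70 → Developing

Developing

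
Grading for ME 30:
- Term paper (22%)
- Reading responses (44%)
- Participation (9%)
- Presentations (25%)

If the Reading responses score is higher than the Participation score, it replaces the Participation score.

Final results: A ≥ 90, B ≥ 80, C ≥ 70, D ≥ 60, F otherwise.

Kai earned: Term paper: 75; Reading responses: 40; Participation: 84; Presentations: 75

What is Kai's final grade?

D

Reading responses (40) ≤ Participation (84), so Participation stays at 84.
Weighted total:
  Term paper 75 × 0.22 = 16.5
  Reading responses 40 × 0.44 = 17.6
  Participation 84 × 0.09 = 7.56
  Presentations 75 × 0.25 = 18.75
Sum = 60.41
60.41 is ≥ 60 and < 70 → D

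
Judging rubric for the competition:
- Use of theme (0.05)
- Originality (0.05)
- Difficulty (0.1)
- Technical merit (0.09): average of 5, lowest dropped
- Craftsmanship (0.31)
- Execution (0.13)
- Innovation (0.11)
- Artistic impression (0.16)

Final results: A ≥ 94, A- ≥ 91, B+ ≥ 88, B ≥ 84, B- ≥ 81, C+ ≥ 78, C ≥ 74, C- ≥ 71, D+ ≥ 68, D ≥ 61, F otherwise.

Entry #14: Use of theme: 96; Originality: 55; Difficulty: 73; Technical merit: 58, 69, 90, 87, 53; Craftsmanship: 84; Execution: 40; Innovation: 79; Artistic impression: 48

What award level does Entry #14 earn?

Technical merit: drop 53 → average of remaining 4 = 304/4 = 76
Weighted total:
  Use of theme 96 × 0.05 = 4.8
  Originality 55 × 0.05 = 2.75
  Difficulty 73 × 0.1 = 7.3
  Technical merit 76 × 0.09 = 6.84
  Craftsmanship 84 × 0.31 = 26.04
  Execution 40 × 0.13 = 5.2
  Innovation 79 × 0.11 = 8.69
  Artistic impression 48 × 0.16 = 7.68
Sum = 69.3
69.3 is ≥ 68 and < 71 → D+

D+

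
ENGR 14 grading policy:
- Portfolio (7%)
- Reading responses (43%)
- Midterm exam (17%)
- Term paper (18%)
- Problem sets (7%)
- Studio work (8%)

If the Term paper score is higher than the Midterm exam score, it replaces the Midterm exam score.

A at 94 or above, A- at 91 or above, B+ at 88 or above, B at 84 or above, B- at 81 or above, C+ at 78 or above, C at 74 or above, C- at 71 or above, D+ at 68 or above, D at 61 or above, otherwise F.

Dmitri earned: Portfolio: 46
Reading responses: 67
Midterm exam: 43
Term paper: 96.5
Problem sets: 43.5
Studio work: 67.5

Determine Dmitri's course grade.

Term paper (96.5) > Midterm exam (43), so Midterm exam counts as 96.5.
Weighted total:
  Portfolio 46 × 0.07 = 3.22
  Reading responses 67 × 0.43 = 28.81
  Midterm exam 96.5 × 0.17 = 16.405
  Term paper 96.5 × 0.18 = 17.37
  Problem sets 43.5 × 0.07 = 3.045
  Studio work 67.5 × 0.08 = 5.4
Sum = 74.25
74.25 is ≥ 74 and < 78 → C

C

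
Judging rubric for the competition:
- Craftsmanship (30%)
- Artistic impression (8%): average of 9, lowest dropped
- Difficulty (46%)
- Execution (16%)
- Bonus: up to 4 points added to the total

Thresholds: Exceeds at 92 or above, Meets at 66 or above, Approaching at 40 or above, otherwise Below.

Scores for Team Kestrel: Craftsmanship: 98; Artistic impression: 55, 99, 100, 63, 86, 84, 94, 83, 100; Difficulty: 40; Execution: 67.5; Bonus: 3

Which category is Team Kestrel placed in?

Artistic impression: drop 55 → average of remaining 8 = 709/8 = 88.625
Weighted total:
  Craftsmanship 98 × 0.3 = 29.4
  Artistic impression 88.625 × 0.08 = 7.09
  Difficulty 40 × 0.46 = 18.4
  Execution 67.5 × 0.16 = 10.8
Sum = 65.69
Bonus: 65.69 + 3 = 68.69
68.69 is ≥ 66 and < 92 → Meets

Meets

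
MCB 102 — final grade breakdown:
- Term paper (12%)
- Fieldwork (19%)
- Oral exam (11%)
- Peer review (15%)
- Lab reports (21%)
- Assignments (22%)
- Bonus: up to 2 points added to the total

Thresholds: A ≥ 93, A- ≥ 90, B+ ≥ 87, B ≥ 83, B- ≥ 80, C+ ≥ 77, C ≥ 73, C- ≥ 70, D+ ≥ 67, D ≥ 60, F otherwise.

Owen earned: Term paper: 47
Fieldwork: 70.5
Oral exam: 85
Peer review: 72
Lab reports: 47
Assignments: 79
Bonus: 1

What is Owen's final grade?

D+

Weighted total:
  Term paper 47 × 0.12 = 5.64
  Fieldwork 70.5 × 0.19 = 13.395
  Oral exam 85 × 0.11 = 9.35
  Peer review 72 × 0.15 = 10.8
  Lab reports 47 × 0.21 = 9.87
  Assignments 79 × 0.22 = 17.38
Sum = 66.435
Bonus: 66.435 + 1 = 67.435
67.435 is ≥ 67 and < 70 → D+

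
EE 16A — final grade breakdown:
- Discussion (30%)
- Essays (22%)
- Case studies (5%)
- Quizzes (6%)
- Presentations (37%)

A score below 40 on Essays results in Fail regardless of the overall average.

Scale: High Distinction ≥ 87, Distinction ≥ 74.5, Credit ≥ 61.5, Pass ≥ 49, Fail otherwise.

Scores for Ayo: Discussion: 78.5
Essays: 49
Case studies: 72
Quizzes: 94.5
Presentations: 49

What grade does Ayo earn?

Credit

Essays score 49 ≥ 40: minimum met.
Weighted total:
  Discussion 78.5 × 0.3 = 23.55
  Essays 49 × 0.22 = 10.78
  Case studies 72 × 0.05 = 3.6
  Quizzes 94.5 × 0.06 = 5.67
  Presentations 49 × 0.37 = 18.13
Sum = 61.73
61.73 is ≥ 61.5 and < 74.5 → Credit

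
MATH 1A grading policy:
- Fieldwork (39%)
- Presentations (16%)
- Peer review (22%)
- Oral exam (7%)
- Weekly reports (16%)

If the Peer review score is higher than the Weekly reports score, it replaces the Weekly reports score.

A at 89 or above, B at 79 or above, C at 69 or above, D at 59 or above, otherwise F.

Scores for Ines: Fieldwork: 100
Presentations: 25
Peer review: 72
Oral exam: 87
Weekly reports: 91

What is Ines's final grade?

B

Peer review (72) ≤ Weekly reports (91), so Weekly reports stays at 91.
Weighted total:
  Fieldwork 100 × 0.39 = 39
  Presentations 25 × 0.16 = 4
  Peer review 72 × 0.22 = 15.84
  Oral exam 87 × 0.07 = 6.09
  Weekly reports 91 × 0.16 = 14.56
Sum = 79.49
79.49 is ≥ 79 and < 89 → B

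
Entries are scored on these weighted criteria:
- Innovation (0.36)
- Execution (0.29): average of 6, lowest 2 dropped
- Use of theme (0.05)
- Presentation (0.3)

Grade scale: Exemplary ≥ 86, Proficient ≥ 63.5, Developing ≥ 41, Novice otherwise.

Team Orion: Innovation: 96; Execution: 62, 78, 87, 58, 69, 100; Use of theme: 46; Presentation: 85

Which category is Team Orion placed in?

Exemplary

Execution: drop 58, 62 → average of remaining 4 = 334/4 = 83.5
Weighted total:
  Innovation 96 × 0.36 = 34.56
  Execution 83.5 × 0.29 = 24.215
  Use of theme 46 × 0.05 = 2.3
  Presentation 85 × 0.3 = 25.5
Sum = 86.575
86.575 ≥ 86 → Exemplary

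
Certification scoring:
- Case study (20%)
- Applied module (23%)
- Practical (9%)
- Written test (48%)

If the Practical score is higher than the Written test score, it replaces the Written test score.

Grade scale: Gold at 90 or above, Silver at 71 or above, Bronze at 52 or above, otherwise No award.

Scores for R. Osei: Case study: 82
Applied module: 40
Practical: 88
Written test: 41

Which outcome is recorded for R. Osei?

Practical (88) > Written test (41), so Written test counts as 88.
Weighted total:
  Case study 82 × 0.2 = 16.4
  Applied module 40 × 0.23 = 9.2
  Practical 88 × 0.09 = 7.92
  Written test 88 × 0.48 = 42.24
Sum = 75.76
75.76 is ≥ 71 and < 90 → Silver

Silver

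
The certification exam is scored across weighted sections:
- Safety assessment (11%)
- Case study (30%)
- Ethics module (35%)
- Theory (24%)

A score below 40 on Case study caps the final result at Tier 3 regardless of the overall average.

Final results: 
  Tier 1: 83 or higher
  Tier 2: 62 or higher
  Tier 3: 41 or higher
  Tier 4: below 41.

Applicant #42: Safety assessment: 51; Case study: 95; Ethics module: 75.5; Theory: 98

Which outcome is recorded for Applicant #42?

Case study score 95 ≥ 40: minimum met.
Weighted total:
  Safety assessment 51 × 0.11 = 5.61
  Case study 95 × 0.3 = 28.5
  Ethics module 75.5 × 0.35 = 26.425
  Theory 98 × 0.24 = 23.52
Sum = 84.055
84.055 ≥ 83 → Tier 1

Tier 1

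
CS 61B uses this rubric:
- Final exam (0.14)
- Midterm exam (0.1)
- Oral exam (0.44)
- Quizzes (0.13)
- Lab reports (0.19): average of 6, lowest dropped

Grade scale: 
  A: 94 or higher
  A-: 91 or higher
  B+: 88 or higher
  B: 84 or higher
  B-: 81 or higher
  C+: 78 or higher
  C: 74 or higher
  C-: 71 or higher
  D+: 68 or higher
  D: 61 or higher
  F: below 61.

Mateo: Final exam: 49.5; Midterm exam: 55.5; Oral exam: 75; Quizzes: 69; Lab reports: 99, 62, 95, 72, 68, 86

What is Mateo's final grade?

D+

Lab reports: drop 62 → average of remaining 5 = 420/5 = 84
Weighted total:
  Final exam 49.5 × 0.14 = 6.93
  Midterm exam 55.5 × 0.1 = 5.55
  Oral exam 75 × 0.44 = 33
  Quizzes 69 × 0.13 = 8.97
  Lab reports 84 × 0.19 = 15.96
Sum = 70.41
70.41 is ≥ 68 and < 71 → D+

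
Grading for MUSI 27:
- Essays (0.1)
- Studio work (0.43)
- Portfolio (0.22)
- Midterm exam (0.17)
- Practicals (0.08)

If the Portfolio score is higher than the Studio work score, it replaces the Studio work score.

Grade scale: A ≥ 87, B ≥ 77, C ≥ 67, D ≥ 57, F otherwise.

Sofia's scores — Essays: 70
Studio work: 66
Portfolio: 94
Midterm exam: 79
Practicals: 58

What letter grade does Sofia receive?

Portfolio (94) > Studio work (66), so Studio work counts as 94.
Weighted total:
  Essays 70 × 0.1 = 7
  Studio work 94 × 0.43 = 40.42
  Portfolio 94 × 0.22 = 20.68
  Midterm exam 79 × 0.17 = 13.43
  Practicals 58 × 0.08 = 4.64
Sum = 86.17
86.17 is ≥ 77 and < 87 → B

B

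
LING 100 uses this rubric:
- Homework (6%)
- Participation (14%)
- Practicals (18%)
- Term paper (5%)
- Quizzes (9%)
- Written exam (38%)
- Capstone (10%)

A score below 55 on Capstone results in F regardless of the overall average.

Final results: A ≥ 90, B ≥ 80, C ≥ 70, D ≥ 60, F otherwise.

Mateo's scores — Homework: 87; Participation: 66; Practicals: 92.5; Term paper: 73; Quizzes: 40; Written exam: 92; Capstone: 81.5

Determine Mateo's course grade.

Capstone score 81.5 ≥ 55: minimum met.
Weighted total:
  Homework 87 × 0.06 = 5.22
  Participation 66 × 0.14 = 9.24
  Practicals 92.5 × 0.18 = 16.65
  Term paper 73 × 0.05 = 3.65
  Quizzes 40 × 0.09 = 3.6
  Written exam 92 × 0.38 = 34.96
  Capstone 81.5 × 0.1 = 8.15
Sum = 81.47
81.47 is ≥ 80 and < 90 → B

B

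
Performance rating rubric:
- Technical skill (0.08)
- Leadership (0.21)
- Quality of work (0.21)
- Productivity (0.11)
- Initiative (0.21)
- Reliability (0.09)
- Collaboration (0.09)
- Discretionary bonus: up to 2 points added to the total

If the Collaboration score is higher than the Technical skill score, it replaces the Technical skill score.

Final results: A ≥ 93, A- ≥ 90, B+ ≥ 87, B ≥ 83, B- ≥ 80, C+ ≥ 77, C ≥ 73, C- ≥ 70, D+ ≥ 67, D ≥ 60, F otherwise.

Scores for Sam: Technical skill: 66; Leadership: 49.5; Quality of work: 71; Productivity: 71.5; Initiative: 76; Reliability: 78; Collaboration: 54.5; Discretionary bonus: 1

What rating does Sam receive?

D+

Collaboration (54.5) ≤ Technical skill (66), so Technical skill stays at 66.
Weighted total:
  Technical skill 66 × 0.08 = 5.28
  Leadership 49.5 × 0.21 = 10.395
  Quality of work 71 × 0.21 = 14.91
  Productivity 71.5 × 0.11 = 7.865
  Initiative 76 × 0.21 = 15.96
  Reliability 78 × 0.09 = 7.02
  Collaboration 54.5 × 0.09 = 4.905
Sum = 66.335
Discretionary bonus: 66.335 + 1 = 67.335
67.335 is ≥ 67 and < 70 → D+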